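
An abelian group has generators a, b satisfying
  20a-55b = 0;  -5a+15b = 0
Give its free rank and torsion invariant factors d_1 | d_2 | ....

Answer: M ≅ ℤ/5 ⊕ ℤ/5

Derivation:
rank_ℚ(R)=2; free=2−2=0
SNF(R) diag = [5, 5] → torsion [5, 5]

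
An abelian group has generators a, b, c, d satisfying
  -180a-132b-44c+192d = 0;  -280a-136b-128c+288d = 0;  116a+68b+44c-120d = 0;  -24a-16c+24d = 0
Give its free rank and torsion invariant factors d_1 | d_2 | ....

Answer: M ≅ ℤ/4 ⊕ ℤ/8 ⊕ ℤ/24 ⊕ ℤ/72

Derivation:
rank_ℚ(R)=4; free=4−4=0
SNF(R) diag = [4, 8, 24, 72] → torsion [4, 8, 24, 72]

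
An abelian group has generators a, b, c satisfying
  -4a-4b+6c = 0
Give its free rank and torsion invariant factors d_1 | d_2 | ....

rank_ℚ(R)=1; free=3−1=2
SNF(R) diag = [2] → torsion [2]

Answer: M ≅ ℤ^2 ⊕ ℤ/2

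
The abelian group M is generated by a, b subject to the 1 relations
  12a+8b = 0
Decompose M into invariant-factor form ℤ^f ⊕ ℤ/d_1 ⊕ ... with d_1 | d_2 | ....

Answer: M ≅ ℤ^1 ⊕ ℤ/4

Derivation:
rank_ℚ(R)=1; free=2−1=1
SNF(R) diag = [4] → torsion [4]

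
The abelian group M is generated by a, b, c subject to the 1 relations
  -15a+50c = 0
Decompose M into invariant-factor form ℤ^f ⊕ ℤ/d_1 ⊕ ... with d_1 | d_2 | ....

rank_ℚ(R)=1; free=3−1=2
SNF(R) diag = [5] → torsion [5]

Answer: M ≅ ℤ^2 ⊕ ℤ/5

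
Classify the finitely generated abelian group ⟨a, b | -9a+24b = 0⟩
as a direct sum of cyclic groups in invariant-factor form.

Answer: M ≅ ℤ^1 ⊕ ℤ/3

Derivation:
rank_ℚ(R)=1; free=2−1=1
SNF(R) diag = [3] → torsion [3]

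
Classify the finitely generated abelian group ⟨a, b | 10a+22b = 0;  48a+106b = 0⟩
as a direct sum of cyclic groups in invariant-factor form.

rank_ℚ(R)=2; free=2−2=0
SNF(R) diag = [2, 2] → torsion [2, 2]

Answer: M ≅ ℤ/2 ⊕ ℤ/2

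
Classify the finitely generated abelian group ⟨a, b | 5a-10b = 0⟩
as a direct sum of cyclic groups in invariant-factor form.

rank_ℚ(R)=1; free=2−1=1
SNF(R) diag = [5] → torsion [5]

Answer: M ≅ ℤ^1 ⊕ ℤ/5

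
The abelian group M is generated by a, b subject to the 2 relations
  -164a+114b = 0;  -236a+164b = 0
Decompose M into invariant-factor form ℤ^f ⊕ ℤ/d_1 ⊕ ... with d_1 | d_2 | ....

rank_ℚ(R)=2; free=2−2=0
SNF(R) diag = [2, 4] → torsion [2, 4]

Answer: M ≅ ℤ/2 ⊕ ℤ/4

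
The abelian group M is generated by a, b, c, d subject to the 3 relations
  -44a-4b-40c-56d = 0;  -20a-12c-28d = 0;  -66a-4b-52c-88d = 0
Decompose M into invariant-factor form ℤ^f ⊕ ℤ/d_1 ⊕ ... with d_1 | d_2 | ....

Answer: M ≅ ℤ^1 ⊕ ℤ/2 ⊕ ℤ/4 ⊕ ℤ/12

Derivation:
rank_ℚ(R)=3; free=4−3=1
SNF(R) diag = [2, 4, 12] → torsion [2, 4, 12]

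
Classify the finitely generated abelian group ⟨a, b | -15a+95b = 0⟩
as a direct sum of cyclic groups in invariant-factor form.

Answer: M ≅ ℤ^1 ⊕ ℤ/5

Derivation:
rank_ℚ(R)=1; free=2−1=1
SNF(R) diag = [5] → torsion [5]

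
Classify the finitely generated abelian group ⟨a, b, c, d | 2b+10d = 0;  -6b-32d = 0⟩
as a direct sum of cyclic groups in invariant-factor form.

Answer: M ≅ ℤ^2 ⊕ ℤ/2 ⊕ ℤ/2

Derivation:
rank_ℚ(R)=2; free=4−2=2
SNF(R) diag = [2, 2] → torsion [2, 2]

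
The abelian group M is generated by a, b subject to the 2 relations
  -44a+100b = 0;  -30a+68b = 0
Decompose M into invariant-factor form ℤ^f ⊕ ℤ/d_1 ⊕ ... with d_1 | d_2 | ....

rank_ℚ(R)=2; free=2−2=0
SNF(R) diag = [2, 4] → torsion [2, 4]

Answer: M ≅ ℤ/2 ⊕ ℤ/4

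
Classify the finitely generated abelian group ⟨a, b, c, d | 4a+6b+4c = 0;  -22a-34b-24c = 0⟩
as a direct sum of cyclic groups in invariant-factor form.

rank_ℚ(R)=2; free=4−2=2
SNF(R) diag = [2, 2] → torsion [2, 2]

Answer: M ≅ ℤ^2 ⊕ ℤ/2 ⊕ ℤ/2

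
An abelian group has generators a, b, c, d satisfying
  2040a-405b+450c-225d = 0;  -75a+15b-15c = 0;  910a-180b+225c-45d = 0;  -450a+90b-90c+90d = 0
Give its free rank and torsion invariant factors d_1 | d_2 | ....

Answer: M ≅ ℤ/5 ⊕ ℤ/15 ⊕ ℤ/45 ⊕ ℤ/90

Derivation:
rank_ℚ(R)=4; free=4−4=0
SNF(R) diag = [5, 15, 45, 90] → torsion [5, 15, 45, 90]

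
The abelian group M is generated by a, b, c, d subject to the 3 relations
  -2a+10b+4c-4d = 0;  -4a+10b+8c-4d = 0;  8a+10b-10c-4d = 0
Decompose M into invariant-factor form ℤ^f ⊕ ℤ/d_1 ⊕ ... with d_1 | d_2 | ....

rank_ℚ(R)=3; free=4−3=1
SNF(R) diag = [2, 2, 6] → torsion [2, 2, 6]

Answer: M ≅ ℤ^1 ⊕ ℤ/2 ⊕ ℤ/2 ⊕ ℤ/6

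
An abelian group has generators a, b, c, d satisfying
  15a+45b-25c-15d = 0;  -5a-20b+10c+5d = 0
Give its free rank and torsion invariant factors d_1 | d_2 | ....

Answer: M ≅ ℤ^2 ⊕ ℤ/5 ⊕ ℤ/5

Derivation:
rank_ℚ(R)=2; free=4−2=2
SNF(R) diag = [5, 5] → torsion [5, 5]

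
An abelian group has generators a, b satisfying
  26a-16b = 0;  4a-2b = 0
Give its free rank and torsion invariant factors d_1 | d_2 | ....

rank_ℚ(R)=2; free=2−2=0
SNF(R) diag = [2, 6] → torsion [2, 6]

Answer: M ≅ ℤ/2 ⊕ ℤ/6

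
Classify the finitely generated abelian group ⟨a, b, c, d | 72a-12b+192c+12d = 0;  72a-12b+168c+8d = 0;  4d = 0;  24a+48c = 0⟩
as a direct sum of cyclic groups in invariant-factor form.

Answer: M ≅ ℤ/4 ⊕ ℤ/12 ⊕ ℤ/24 ⊕ ℤ/24

Derivation:
rank_ℚ(R)=4; free=4−4=0
SNF(R) diag = [4, 12, 24, 24] → torsion [4, 12, 24, 24]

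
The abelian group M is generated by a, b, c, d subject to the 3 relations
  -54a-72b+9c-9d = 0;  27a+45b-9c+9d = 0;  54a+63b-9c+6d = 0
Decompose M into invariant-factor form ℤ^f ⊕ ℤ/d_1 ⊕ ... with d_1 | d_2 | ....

Answer: M ≅ ℤ^1 ⊕ ℤ/3 ⊕ ℤ/9 ⊕ ℤ/27

Derivation:
rank_ℚ(R)=3; free=4−3=1
SNF(R) diag = [3, 9, 27] → torsion [3, 9, 27]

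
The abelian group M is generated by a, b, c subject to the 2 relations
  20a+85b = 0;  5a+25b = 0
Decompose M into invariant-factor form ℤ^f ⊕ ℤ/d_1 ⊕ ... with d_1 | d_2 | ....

Answer: M ≅ ℤ^1 ⊕ ℤ/5 ⊕ ℤ/15

Derivation:
rank_ℚ(R)=2; free=3−2=1
SNF(R) diag = [5, 15] → torsion [5, 15]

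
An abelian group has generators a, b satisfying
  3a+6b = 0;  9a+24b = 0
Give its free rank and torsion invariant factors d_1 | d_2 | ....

Answer: M ≅ ℤ/3 ⊕ ℤ/6

Derivation:
rank_ℚ(R)=2; free=2−2=0
SNF(R) diag = [3, 6] → torsion [3, 6]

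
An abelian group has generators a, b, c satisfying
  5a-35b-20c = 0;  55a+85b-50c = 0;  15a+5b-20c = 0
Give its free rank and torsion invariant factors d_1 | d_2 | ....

rank_ℚ(R)=3; free=3−3=0
SNF(R) diag = [5, 10, 10] → torsion [5, 10, 10]

Answer: M ≅ ℤ/5 ⊕ ℤ/10 ⊕ ℤ/10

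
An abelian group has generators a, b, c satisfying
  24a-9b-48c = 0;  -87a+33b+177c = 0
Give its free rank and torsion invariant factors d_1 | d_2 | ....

rank_ℚ(R)=2; free=3−2=1
SNF(R) diag = [3, 3] → torsion [3, 3]

Answer: M ≅ ℤ^1 ⊕ ℤ/3 ⊕ ℤ/3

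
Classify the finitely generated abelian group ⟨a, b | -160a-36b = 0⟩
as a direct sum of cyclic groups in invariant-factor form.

rank_ℚ(R)=1; free=2−1=1
SNF(R) diag = [4] → torsion [4]

Answer: M ≅ ℤ^1 ⊕ ℤ/4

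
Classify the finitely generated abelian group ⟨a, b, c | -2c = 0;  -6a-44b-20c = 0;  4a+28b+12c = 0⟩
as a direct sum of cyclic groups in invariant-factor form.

rank_ℚ(R)=3; free=3−3=0
SNF(R) diag = [2, 2, 4] → torsion [2, 2, 4]

Answer: M ≅ ℤ/2 ⊕ ℤ/2 ⊕ ℤ/4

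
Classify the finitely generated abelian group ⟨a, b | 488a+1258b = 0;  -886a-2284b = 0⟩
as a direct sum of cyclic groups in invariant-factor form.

rank_ℚ(R)=2; free=2−2=0
SNF(R) diag = [2, 2] → torsion [2, 2]

Answer: M ≅ ℤ/2 ⊕ ℤ/2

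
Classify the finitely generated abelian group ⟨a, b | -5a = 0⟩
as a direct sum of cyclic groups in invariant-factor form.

Answer: M ≅ ℤ^1 ⊕ ℤ/5

Derivation:
rank_ℚ(R)=1; free=2−1=1
SNF(R) diag = [5] → torsion [5]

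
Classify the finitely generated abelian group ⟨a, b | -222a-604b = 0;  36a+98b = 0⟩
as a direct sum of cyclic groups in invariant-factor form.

rank_ℚ(R)=2; free=2−2=0
SNF(R) diag = [2, 6] → torsion [2, 6]

Answer: M ≅ ℤ/2 ⊕ ℤ/6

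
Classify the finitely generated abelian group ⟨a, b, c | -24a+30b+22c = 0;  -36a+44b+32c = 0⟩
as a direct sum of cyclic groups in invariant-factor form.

Answer: M ≅ ℤ^1 ⊕ ℤ/2 ⊕ ℤ/4

Derivation:
rank_ℚ(R)=2; free=3−2=1
SNF(R) diag = [2, 4] → torsion [2, 4]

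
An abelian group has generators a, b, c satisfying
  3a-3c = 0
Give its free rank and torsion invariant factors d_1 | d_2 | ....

rank_ℚ(R)=1; free=3−1=2
SNF(R) diag = [3] → torsion [3]

Answer: M ≅ ℤ^2 ⊕ ℤ/3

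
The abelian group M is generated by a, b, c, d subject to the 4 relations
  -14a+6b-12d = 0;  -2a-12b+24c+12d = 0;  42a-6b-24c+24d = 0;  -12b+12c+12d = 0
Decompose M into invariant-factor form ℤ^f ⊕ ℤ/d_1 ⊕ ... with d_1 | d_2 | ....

rank_ℚ(R)=4; free=4−4=0
SNF(R) diag = [2, 6, 12, 12] → torsion [2, 6, 12, 12]

Answer: M ≅ ℤ/2 ⊕ ℤ/6 ⊕ ℤ/12 ⊕ ℤ/12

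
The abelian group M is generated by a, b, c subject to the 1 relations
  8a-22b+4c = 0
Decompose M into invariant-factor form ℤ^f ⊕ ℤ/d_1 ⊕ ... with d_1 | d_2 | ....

Answer: M ≅ ℤ^2 ⊕ ℤ/2

Derivation:
rank_ℚ(R)=1; free=3−1=2
SNF(R) diag = [2] → torsion [2]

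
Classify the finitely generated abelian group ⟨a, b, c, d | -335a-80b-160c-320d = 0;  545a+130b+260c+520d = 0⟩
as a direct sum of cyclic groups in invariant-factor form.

Answer: M ≅ ℤ^2 ⊕ ℤ/5 ⊕ ℤ/10

Derivation:
rank_ℚ(R)=2; free=4−2=2
SNF(R) diag = [5, 10] → torsion [5, 10]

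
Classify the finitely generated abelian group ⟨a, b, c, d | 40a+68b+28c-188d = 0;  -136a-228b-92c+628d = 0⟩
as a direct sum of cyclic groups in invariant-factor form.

Answer: M ≅ ℤ^2 ⊕ ℤ/4 ⊕ ℤ/8

Derivation:
rank_ℚ(R)=2; free=4−2=2
SNF(R) diag = [4, 8] → torsion [4, 8]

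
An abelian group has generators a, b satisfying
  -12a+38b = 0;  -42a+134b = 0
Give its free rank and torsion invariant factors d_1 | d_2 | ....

rank_ℚ(R)=2; free=2−2=0
SNF(R) diag = [2, 6] → torsion [2, 6]

Answer: M ≅ ℤ/2 ⊕ ℤ/6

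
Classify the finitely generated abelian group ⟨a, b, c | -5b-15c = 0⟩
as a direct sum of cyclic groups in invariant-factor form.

rank_ℚ(R)=1; free=3−1=2
SNF(R) diag = [5] → torsion [5]

Answer: M ≅ ℤ^2 ⊕ ℤ/5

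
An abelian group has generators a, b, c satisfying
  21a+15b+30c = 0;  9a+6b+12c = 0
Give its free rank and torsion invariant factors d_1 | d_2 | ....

Answer: M ≅ ℤ^1 ⊕ ℤ/3 ⊕ ℤ/3

Derivation:
rank_ℚ(R)=2; free=3−2=1
SNF(R) diag = [3, 3] → torsion [3, 3]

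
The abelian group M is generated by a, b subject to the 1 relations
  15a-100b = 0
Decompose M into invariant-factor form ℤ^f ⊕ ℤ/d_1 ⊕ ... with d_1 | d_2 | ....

rank_ℚ(R)=1; free=2−1=1
SNF(R) diag = [5] → torsion [5]

Answer: M ≅ ℤ^1 ⊕ ℤ/5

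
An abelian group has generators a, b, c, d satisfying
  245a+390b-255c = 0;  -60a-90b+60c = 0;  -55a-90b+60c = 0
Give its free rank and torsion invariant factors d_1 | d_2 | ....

Answer: M ≅ ℤ^1 ⊕ ℤ/5 ⊕ ℤ/15 ⊕ ℤ/30

Derivation:
rank_ℚ(R)=3; free=4−3=1
SNF(R) diag = [5, 15, 30] → torsion [5, 15, 30]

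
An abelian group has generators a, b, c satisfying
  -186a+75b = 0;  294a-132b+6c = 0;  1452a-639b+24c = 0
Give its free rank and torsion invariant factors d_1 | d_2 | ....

rank_ℚ(R)=3; free=3−3=0
SNF(R) diag = [3, 6, 18] → torsion [3, 6, 18]

Answer: M ≅ ℤ/3 ⊕ ℤ/6 ⊕ ℤ/18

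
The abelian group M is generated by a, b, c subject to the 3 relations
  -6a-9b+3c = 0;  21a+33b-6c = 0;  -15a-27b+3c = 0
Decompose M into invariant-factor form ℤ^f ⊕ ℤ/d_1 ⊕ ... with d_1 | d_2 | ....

rank_ℚ(R)=3; free=3−3=0
SNF(R) diag = [3, 3, 9] → torsion [3, 3, 9]

Answer: M ≅ ℤ/3 ⊕ ℤ/3 ⊕ ℤ/9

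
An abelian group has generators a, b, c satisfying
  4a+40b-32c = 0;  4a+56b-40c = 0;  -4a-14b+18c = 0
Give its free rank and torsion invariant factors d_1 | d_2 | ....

rank_ℚ(R)=3; free=3−3=0
SNF(R) diag = [2, 4, 8] → torsion [2, 4, 8]

Answer: M ≅ ℤ/2 ⊕ ℤ/4 ⊕ ℤ/8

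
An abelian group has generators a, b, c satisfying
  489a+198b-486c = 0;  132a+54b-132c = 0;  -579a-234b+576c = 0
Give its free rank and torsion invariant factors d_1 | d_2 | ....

Answer: M ≅ ℤ/3 ⊕ ℤ/6 ⊕ ℤ/18

Derivation:
rank_ℚ(R)=3; free=3−3=0
SNF(R) diag = [3, 6, 18] → torsion [3, 6, 18]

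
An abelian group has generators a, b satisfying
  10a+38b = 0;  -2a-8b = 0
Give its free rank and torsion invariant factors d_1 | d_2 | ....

rank_ℚ(R)=2; free=2−2=0
SNF(R) diag = [2, 2] → torsion [2, 2]

Answer: M ≅ ℤ/2 ⊕ ℤ/2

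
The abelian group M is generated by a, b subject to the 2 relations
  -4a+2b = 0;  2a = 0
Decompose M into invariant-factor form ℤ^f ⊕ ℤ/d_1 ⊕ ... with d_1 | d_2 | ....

rank_ℚ(R)=2; free=2−2=0
SNF(R) diag = [2, 2] → torsion [2, 2]

Answer: M ≅ ℤ/2 ⊕ ℤ/2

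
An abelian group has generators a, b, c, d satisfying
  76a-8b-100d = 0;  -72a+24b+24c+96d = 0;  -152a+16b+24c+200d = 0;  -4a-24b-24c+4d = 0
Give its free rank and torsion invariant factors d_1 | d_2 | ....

Answer: M ≅ ℤ/4 ⊕ ℤ/8 ⊕ ℤ/24 ⊕ ℤ/24

Derivation:
rank_ℚ(R)=4; free=4−4=0
SNF(R) diag = [4, 8, 24, 24] → torsion [4, 8, 24, 24]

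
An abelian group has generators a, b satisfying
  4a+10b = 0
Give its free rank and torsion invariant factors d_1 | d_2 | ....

Answer: M ≅ ℤ^1 ⊕ ℤ/2

Derivation:
rank_ℚ(R)=1; free=2−1=1
SNF(R) diag = [2] → torsion [2]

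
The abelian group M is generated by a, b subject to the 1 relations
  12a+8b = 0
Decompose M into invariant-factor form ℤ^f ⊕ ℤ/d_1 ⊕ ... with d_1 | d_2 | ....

rank_ℚ(R)=1; free=2−1=1
SNF(R) diag = [4] → torsion [4]

Answer: M ≅ ℤ^1 ⊕ ℤ/4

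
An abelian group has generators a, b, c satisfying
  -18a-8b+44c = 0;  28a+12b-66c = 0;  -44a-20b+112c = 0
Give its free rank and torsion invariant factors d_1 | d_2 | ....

rank_ℚ(R)=3; free=3−3=0
SNF(R) diag = [2, 2, 4] → torsion [2, 2, 4]

Answer: M ≅ ℤ/2 ⊕ ℤ/2 ⊕ ℤ/4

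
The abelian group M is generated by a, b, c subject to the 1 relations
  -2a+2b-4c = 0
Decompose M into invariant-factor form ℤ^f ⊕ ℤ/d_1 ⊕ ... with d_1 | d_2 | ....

rank_ℚ(R)=1; free=3−1=2
SNF(R) diag = [2] → torsion [2]

Answer: M ≅ ℤ^2 ⊕ ℤ/2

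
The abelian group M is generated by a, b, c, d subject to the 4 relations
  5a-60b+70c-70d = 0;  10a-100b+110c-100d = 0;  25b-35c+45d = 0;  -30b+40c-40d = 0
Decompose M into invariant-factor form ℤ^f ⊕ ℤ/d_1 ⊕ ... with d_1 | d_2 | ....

rank_ℚ(R)=4; free=4−4=0
SNF(R) diag = [5, 5, 10, 10] → torsion [5, 5, 10, 10]

Answer: M ≅ ℤ/5 ⊕ ℤ/5 ⊕ ℤ/10 ⊕ ℤ/10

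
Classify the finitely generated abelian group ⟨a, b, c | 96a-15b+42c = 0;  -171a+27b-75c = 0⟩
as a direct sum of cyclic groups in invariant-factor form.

Answer: M ≅ ℤ^1 ⊕ ℤ/3 ⊕ ℤ/3

Derivation:
rank_ℚ(R)=2; free=3−2=1
SNF(R) diag = [3, 3] → torsion [3, 3]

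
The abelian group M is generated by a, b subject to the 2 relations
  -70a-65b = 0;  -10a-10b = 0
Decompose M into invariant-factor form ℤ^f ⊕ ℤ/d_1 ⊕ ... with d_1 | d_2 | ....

Answer: M ≅ ℤ/5 ⊕ ℤ/10

Derivation:
rank_ℚ(R)=2; free=2−2=0
SNF(R) diag = [5, 10] → torsion [5, 10]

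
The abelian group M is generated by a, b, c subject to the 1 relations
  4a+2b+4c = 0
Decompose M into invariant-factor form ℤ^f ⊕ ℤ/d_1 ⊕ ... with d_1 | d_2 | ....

rank_ℚ(R)=1; free=3−1=2
SNF(R) diag = [2] → torsion [2]

Answer: M ≅ ℤ^2 ⊕ ℤ/2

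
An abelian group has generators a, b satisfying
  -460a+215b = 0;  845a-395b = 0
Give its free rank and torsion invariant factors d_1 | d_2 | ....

rank_ℚ(R)=2; free=2−2=0
SNF(R) diag = [5, 5] → torsion [5, 5]

Answer: M ≅ ℤ/5 ⊕ ℤ/5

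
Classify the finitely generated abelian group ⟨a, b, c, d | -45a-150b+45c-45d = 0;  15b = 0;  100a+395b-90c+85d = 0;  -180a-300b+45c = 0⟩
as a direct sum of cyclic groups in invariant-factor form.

Answer: M ≅ ℤ/5 ⊕ ℤ/15 ⊕ ℤ/45 ⊕ ℤ/45

Derivation:
rank_ℚ(R)=4; free=4−4=0
SNF(R) diag = [5, 15, 45, 45] → torsion [5, 15, 45, 45]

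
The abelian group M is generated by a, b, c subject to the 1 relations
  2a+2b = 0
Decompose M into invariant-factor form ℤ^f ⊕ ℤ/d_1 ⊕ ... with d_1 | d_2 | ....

rank_ℚ(R)=1; free=3−1=2
SNF(R) diag = [2] → torsion [2]

Answer: M ≅ ℤ^2 ⊕ ℤ/2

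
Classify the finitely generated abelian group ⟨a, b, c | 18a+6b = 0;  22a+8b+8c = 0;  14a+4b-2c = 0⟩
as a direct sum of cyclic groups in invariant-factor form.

rank_ℚ(R)=3; free=3−3=0
SNF(R) diag = [2, 6, 6] → torsion [2, 6, 6]

Answer: M ≅ ℤ/2 ⊕ ℤ/6 ⊕ ℤ/6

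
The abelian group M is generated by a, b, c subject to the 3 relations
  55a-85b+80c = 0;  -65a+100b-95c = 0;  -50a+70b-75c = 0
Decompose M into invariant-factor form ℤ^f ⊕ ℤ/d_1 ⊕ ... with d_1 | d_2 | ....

Answer: M ≅ ℤ/5 ⊕ ℤ/5 ⊕ ℤ/5

Derivation:
rank_ℚ(R)=3; free=3−3=0
SNF(R) diag = [5, 5, 5] → torsion [5, 5, 5]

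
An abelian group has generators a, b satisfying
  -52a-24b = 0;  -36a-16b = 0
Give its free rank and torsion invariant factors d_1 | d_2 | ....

rank_ℚ(R)=2; free=2−2=0
SNF(R) diag = [4, 8] → torsion [4, 8]

Answer: M ≅ ℤ/4 ⊕ ℤ/8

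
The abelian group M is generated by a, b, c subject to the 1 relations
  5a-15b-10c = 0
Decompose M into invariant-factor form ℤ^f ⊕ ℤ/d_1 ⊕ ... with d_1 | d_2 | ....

Answer: M ≅ ℤ^2 ⊕ ℤ/5

Derivation:
rank_ℚ(R)=1; free=3−1=2
SNF(R) diag = [5] → torsion [5]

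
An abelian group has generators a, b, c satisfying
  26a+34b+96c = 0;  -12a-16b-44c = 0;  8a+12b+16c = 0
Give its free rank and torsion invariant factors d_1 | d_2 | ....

rank_ℚ(R)=3; free=3−3=0
SNF(R) diag = [2, 4, 12] → torsion [2, 4, 12]

Answer: M ≅ ℤ/2 ⊕ ℤ/4 ⊕ ℤ/12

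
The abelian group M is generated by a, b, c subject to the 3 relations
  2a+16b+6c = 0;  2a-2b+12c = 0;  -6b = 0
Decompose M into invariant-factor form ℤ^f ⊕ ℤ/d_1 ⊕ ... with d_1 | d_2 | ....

rank_ℚ(R)=3; free=3−3=0
SNF(R) diag = [2, 6, 6] → torsion [2, 6, 6]

Answer: M ≅ ℤ/2 ⊕ ℤ/6 ⊕ ℤ/6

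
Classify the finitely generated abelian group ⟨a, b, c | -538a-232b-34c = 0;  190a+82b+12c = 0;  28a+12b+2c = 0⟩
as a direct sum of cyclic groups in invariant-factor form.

Answer: M ≅ ℤ/2 ⊕ ℤ/2 ⊕ ℤ/2

Derivation:
rank_ℚ(R)=3; free=3−3=0
SNF(R) diag = [2, 2, 2] → torsion [2, 2, 2]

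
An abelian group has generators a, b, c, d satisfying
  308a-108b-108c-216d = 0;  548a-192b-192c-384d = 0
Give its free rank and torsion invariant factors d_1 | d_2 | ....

Answer: M ≅ ℤ^2 ⊕ ℤ/4 ⊕ ℤ/12

Derivation:
rank_ℚ(R)=2; free=4−2=2
SNF(R) diag = [4, 12] → torsion [4, 12]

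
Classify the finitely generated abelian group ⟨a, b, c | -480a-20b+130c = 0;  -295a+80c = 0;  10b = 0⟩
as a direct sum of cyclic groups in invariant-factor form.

Answer: M ≅ ℤ/5 ⊕ ℤ/10 ⊕ ℤ/10

Derivation:
rank_ℚ(R)=3; free=3−3=0
SNF(R) diag = [5, 10, 10] → torsion [5, 10, 10]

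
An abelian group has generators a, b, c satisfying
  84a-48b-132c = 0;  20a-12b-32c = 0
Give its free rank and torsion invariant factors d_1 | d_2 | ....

Answer: M ≅ ℤ^1 ⊕ ℤ/4 ⊕ ℤ/12

Derivation:
rank_ℚ(R)=2; free=3−2=1
SNF(R) diag = [4, 12] → torsion [4, 12]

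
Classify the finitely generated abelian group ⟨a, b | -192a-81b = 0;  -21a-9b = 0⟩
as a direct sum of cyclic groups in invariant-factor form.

rank_ℚ(R)=2; free=2−2=0
SNF(R) diag = [3, 9] → torsion [3, 9]

Answer: M ≅ ℤ/3 ⊕ ℤ/9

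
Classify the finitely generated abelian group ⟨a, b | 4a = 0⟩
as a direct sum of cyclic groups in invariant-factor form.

rank_ℚ(R)=1; free=2−1=1
SNF(R) diag = [4] → torsion [4]

Answer: M ≅ ℤ^1 ⊕ ℤ/4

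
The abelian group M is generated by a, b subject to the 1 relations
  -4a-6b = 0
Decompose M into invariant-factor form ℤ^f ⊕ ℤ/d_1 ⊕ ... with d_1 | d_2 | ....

rank_ℚ(R)=1; free=2−1=1
SNF(R) diag = [2] → torsion [2]

Answer: M ≅ ℤ^1 ⊕ ℤ/2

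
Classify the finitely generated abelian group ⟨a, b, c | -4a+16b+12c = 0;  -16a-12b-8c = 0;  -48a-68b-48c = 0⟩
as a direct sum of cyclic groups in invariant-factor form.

rank_ℚ(R)=3; free=3−3=0
SNF(R) diag = [4, 4, 8] → torsion [4, 4, 8]

Answer: M ≅ ℤ/4 ⊕ ℤ/4 ⊕ ℤ/8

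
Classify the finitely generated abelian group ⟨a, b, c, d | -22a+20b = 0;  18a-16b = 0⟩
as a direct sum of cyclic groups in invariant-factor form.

rank_ℚ(R)=2; free=4−2=2
SNF(R) diag = [2, 4] → torsion [2, 4]

Answer: M ≅ ℤ^2 ⊕ ℤ/2 ⊕ ℤ/4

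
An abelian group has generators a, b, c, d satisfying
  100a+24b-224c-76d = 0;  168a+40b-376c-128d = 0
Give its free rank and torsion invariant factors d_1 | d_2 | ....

rank_ℚ(R)=2; free=4−2=2
SNF(R) diag = [4, 8] → torsion [4, 8]

Answer: M ≅ ℤ^2 ⊕ ℤ/4 ⊕ ℤ/8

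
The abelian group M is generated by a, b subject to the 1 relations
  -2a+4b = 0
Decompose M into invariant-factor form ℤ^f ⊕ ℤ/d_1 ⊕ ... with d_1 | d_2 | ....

Answer: M ≅ ℤ^1 ⊕ ℤ/2

Derivation:
rank_ℚ(R)=1; free=2−1=1
SNF(R) diag = [2] → torsion [2]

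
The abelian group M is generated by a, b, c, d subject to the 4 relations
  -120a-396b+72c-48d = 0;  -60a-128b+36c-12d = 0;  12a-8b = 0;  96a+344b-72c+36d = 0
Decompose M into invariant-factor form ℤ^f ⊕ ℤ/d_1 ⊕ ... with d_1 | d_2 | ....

rank_ℚ(R)=4; free=4−4=0
SNF(R) diag = [4, 12, 12, 36] → torsion [4, 12, 12, 36]

Answer: M ≅ ℤ/4 ⊕ ℤ/12 ⊕ ℤ/12 ⊕ ℤ/36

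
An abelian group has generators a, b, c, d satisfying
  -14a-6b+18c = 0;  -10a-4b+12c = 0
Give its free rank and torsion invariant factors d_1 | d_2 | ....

Answer: M ≅ ℤ^2 ⊕ ℤ/2 ⊕ ℤ/2

Derivation:
rank_ℚ(R)=2; free=4−2=2
SNF(R) diag = [2, 2] → torsion [2, 2]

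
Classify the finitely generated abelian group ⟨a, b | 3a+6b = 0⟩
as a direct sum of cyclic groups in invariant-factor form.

rank_ℚ(R)=1; free=2−1=1
SNF(R) diag = [3] → torsion [3]

Answer: M ≅ ℤ^1 ⊕ ℤ/3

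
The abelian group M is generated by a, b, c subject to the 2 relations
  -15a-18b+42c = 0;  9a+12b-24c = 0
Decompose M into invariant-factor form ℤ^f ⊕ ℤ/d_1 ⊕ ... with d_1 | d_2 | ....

Answer: M ≅ ℤ^1 ⊕ ℤ/3 ⊕ ℤ/6

Derivation:
rank_ℚ(R)=2; free=3−2=1
SNF(R) diag = [3, 6] → torsion [3, 6]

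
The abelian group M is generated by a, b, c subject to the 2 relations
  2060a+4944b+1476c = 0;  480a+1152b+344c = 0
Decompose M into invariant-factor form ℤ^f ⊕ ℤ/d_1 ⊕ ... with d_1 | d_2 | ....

Answer: M ≅ ℤ^1 ⊕ ℤ/4 ⊕ ℤ/8

Derivation:
rank_ℚ(R)=2; free=3−2=1
SNF(R) diag = [4, 8] → torsion [4, 8]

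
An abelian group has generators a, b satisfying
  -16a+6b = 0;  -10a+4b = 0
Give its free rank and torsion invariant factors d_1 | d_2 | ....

Answer: M ≅ ℤ/2 ⊕ ℤ/2

Derivation:
rank_ℚ(R)=2; free=2−2=0
SNF(R) diag = [2, 2] → torsion [2, 2]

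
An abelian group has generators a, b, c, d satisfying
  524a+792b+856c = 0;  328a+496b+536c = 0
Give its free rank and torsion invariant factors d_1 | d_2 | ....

Answer: M ≅ ℤ^2 ⊕ ℤ/4 ⊕ ℤ/8

Derivation:
rank_ℚ(R)=2; free=4−2=2
SNF(R) diag = [4, 8] → torsion [4, 8]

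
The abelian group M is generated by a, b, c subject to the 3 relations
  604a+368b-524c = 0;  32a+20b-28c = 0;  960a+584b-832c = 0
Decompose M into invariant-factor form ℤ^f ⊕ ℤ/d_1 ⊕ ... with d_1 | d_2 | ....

rank_ℚ(R)=3; free=3−3=0
SNF(R) diag = [4, 4, 8] → torsion [4, 4, 8]

Answer: M ≅ ℤ/4 ⊕ ℤ/4 ⊕ ℤ/8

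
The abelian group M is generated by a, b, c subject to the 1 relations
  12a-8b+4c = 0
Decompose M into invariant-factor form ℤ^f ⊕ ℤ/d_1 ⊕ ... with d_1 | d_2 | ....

rank_ℚ(R)=1; free=3−1=2
SNF(R) diag = [4] → torsion [4]

Answer: M ≅ ℤ^2 ⊕ ℤ/4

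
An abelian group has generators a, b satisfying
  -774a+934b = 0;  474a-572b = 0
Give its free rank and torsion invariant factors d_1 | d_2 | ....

rank_ℚ(R)=2; free=2−2=0
SNF(R) diag = [2, 6] → torsion [2, 6]

Answer: M ≅ ℤ/2 ⊕ ℤ/6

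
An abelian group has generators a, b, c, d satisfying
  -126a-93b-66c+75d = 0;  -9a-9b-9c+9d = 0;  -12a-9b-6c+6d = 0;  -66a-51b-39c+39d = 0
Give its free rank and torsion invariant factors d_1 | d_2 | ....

rank_ℚ(R)=4; free=4−4=0
SNF(R) diag = [3, 3, 9, 9] → torsion [3, 3, 9, 9]

Answer: M ≅ ℤ/3 ⊕ ℤ/3 ⊕ ℤ/9 ⊕ ℤ/9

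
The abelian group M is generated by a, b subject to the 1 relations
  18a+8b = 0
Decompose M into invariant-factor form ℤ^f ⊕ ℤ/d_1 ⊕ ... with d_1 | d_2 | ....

Answer: M ≅ ℤ^1 ⊕ ℤ/2

Derivation:
rank_ℚ(R)=1; free=2−1=1
SNF(R) diag = [2] → torsion [2]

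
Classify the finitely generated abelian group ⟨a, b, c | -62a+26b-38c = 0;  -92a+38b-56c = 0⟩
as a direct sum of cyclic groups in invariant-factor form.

rank_ℚ(R)=2; free=3−2=1
SNF(R) diag = [2, 6] → torsion [2, 6]

Answer: M ≅ ℤ^1 ⊕ ℤ/2 ⊕ ℤ/6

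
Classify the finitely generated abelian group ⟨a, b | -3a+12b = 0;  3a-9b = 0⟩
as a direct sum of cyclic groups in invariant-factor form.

Answer: M ≅ ℤ/3 ⊕ ℤ/3

Derivation:
rank_ℚ(R)=2; free=2−2=0
SNF(R) diag = [3, 3] → torsion [3, 3]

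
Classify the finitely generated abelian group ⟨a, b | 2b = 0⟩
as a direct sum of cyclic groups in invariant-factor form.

Answer: M ≅ ℤ^1 ⊕ ℤ/2

Derivation:
rank_ℚ(R)=1; free=2−1=1
SNF(R) diag = [2] → torsion [2]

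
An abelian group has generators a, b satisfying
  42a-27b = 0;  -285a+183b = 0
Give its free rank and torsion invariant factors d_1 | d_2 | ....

rank_ℚ(R)=2; free=2−2=0
SNF(R) diag = [3, 3] → torsion [3, 3]

Answer: M ≅ ℤ/3 ⊕ ℤ/3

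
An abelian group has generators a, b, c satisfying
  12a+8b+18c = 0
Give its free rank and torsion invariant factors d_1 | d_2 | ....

Answer: M ≅ ℤ^2 ⊕ ℤ/2

Derivation:
rank_ℚ(R)=1; free=3−1=2
SNF(R) diag = [2] → torsion [2]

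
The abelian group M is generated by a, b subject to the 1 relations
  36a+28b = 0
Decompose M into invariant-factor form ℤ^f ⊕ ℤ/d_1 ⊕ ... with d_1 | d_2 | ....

Answer: M ≅ ℤ^1 ⊕ ℤ/4

Derivation:
rank_ℚ(R)=1; free=2−1=1
SNF(R) diag = [4] → torsion [4]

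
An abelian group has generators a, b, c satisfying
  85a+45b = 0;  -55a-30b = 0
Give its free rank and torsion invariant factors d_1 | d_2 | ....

Answer: M ≅ ℤ^1 ⊕ ℤ/5 ⊕ ℤ/15

Derivation:
rank_ℚ(R)=2; free=3−2=1
SNF(R) diag = [5, 15] → torsion [5, 15]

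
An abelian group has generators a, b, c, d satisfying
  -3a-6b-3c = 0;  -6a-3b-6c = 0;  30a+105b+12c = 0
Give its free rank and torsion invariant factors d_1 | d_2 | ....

rank_ℚ(R)=3; free=4−3=1
SNF(R) diag = [3, 9, 18] → torsion [3, 9, 18]

Answer: M ≅ ℤ^1 ⊕ ℤ/3 ⊕ ℤ/9 ⊕ ℤ/18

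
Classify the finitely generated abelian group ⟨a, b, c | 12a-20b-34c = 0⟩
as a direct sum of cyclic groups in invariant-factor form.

rank_ℚ(R)=1; free=3−1=2
SNF(R) diag = [2] → torsion [2]

Answer: M ≅ ℤ^2 ⊕ ℤ/2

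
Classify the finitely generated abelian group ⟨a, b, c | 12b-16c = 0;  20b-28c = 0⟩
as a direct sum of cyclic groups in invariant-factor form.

rank_ℚ(R)=2; free=3−2=1
SNF(R) diag = [4, 4] → torsion [4, 4]

Answer: M ≅ ℤ^1 ⊕ ℤ/4 ⊕ ℤ/4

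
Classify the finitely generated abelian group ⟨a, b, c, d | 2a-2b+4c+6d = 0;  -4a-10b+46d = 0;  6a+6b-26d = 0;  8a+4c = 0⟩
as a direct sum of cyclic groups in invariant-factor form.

rank_ℚ(R)=4; free=4−4=0
SNF(R) diag = [2, 2, 4, 8] → torsion [2, 2, 4, 8]

Answer: M ≅ ℤ/2 ⊕ ℤ/2 ⊕ ℤ/4 ⊕ ℤ/8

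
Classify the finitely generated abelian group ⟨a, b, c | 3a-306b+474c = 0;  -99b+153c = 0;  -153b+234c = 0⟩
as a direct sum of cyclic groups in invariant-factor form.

rank_ℚ(R)=3; free=3−3=0
SNF(R) diag = [3, 9, 27] → torsion [3, 9, 27]

Answer: M ≅ ℤ/3 ⊕ ℤ/9 ⊕ ℤ/27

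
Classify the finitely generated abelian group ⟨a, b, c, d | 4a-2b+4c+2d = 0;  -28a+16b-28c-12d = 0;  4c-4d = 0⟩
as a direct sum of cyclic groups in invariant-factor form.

rank_ℚ(R)=3; free=4−3=1
SNF(R) diag = [2, 4, 4] → torsion [2, 4, 4]

Answer: M ≅ ℤ^1 ⊕ ℤ/2 ⊕ ℤ/4 ⊕ ℤ/4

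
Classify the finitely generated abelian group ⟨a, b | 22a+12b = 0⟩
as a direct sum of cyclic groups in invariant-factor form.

Answer: M ≅ ℤ^1 ⊕ ℤ/2

Derivation:
rank_ℚ(R)=1; free=2−1=1
SNF(R) diag = [2] → torsion [2]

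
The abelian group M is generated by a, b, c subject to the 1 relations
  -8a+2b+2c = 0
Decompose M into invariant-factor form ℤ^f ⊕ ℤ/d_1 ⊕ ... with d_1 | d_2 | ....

rank_ℚ(R)=1; free=3−1=2
SNF(R) diag = [2] → torsion [2]

Answer: M ≅ ℤ^2 ⊕ ℤ/2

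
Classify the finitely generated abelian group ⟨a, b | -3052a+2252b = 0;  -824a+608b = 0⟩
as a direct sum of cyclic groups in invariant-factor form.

rank_ℚ(R)=2; free=2−2=0
SNF(R) diag = [4, 8] → torsion [4, 8]

Answer: M ≅ ℤ/4 ⊕ ℤ/8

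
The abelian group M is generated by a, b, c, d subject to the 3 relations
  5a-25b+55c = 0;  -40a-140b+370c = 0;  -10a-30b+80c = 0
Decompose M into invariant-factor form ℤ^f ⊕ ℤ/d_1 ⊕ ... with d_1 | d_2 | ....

Answer: M ≅ ℤ^1 ⊕ ℤ/5 ⊕ ℤ/10 ⊕ ℤ/20

Derivation:
rank_ℚ(R)=3; free=4−3=1
SNF(R) diag = [5, 10, 20] → torsion [5, 10, 20]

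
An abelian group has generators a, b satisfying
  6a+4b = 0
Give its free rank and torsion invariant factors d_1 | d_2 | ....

rank_ℚ(R)=1; free=2−1=1
SNF(R) diag = [2] → torsion [2]

Answer: M ≅ ℤ^1 ⊕ ℤ/2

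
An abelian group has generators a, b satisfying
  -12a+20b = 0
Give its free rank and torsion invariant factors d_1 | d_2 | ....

rank_ℚ(R)=1; free=2−1=1
SNF(R) diag = [4] → torsion [4]

Answer: M ≅ ℤ^1 ⊕ ℤ/4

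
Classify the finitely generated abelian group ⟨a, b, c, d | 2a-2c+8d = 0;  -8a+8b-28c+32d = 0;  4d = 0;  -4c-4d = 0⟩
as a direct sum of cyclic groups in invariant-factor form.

rank_ℚ(R)=4; free=4−4=0
SNF(R) diag = [2, 4, 4, 8] → torsion [2, 4, 4, 8]

Answer: M ≅ ℤ/2 ⊕ ℤ/4 ⊕ ℤ/4 ⊕ ℤ/8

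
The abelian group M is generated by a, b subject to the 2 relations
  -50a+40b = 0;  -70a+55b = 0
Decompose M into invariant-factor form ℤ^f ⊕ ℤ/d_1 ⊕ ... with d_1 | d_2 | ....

rank_ℚ(R)=2; free=2−2=0
SNF(R) diag = [5, 10] → torsion [5, 10]

Answer: M ≅ ℤ/5 ⊕ ℤ/10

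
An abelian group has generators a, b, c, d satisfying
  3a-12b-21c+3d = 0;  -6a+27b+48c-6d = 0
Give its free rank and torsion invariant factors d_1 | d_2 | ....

rank_ℚ(R)=2; free=4−2=2
SNF(R) diag = [3, 3] → torsion [3, 3]

Answer: M ≅ ℤ^2 ⊕ ℤ/3 ⊕ ℤ/3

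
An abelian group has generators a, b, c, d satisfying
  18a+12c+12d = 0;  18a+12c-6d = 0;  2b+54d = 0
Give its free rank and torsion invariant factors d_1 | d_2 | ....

Answer: M ≅ ℤ^1 ⊕ ℤ/2 ⊕ ℤ/6 ⊕ ℤ/18

Derivation:
rank_ℚ(R)=3; free=4−3=1
SNF(R) diag = [2, 6, 18] → torsion [2, 6, 18]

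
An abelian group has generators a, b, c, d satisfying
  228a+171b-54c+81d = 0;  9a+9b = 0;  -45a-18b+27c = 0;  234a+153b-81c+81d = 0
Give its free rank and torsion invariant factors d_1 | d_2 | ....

rank_ℚ(R)=4; free=4−4=0
SNF(R) diag = [3, 9, 27, 81] → torsion [3, 9, 27, 81]

Answer: M ≅ ℤ/3 ⊕ ℤ/9 ⊕ ℤ/27 ⊕ ℤ/81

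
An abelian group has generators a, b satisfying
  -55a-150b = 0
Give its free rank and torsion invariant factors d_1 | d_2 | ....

rank_ℚ(R)=1; free=2−1=1
SNF(R) diag = [5] → torsion [5]

Answer: M ≅ ℤ^1 ⊕ ℤ/5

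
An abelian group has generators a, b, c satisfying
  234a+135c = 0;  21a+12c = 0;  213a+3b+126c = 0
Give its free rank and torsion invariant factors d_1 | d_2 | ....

Answer: M ≅ ℤ/3 ⊕ ℤ/3 ⊕ ℤ/9

Derivation:
rank_ℚ(R)=3; free=3−3=0
SNF(R) diag = [3, 3, 9] → torsion [3, 3, 9]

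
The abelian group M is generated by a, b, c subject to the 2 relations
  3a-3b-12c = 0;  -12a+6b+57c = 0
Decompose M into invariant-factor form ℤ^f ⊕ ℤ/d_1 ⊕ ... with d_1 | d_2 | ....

rank_ℚ(R)=2; free=3−2=1
SNF(R) diag = [3, 3] → torsion [3, 3]

Answer: M ≅ ℤ^1 ⊕ ℤ/3 ⊕ ℤ/3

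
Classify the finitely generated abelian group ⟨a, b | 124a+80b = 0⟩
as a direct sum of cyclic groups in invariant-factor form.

rank_ℚ(R)=1; free=2−1=1
SNF(R) diag = [4] → torsion [4]

Answer: M ≅ ℤ^1 ⊕ ℤ/4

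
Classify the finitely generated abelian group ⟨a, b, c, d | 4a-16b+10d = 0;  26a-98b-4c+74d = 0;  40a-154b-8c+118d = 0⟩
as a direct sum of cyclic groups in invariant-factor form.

Answer: M ≅ ℤ^1 ⊕ ℤ/2 ⊕ ℤ/2 ⊕ ℤ/6

Derivation:
rank_ℚ(R)=3; free=4−3=1
SNF(R) diag = [2, 2, 6] → torsion [2, 2, 6]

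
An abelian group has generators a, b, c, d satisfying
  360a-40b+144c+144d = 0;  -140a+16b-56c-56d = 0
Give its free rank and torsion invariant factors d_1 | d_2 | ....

Answer: M ≅ ℤ^2 ⊕ ℤ/4 ⊕ ℤ/8

Derivation:
rank_ℚ(R)=2; free=4−2=2
SNF(R) diag = [4, 8] → torsion [4, 8]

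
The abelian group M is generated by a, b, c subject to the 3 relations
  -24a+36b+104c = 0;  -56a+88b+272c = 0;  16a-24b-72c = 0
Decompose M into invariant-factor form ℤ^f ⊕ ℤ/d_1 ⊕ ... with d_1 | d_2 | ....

Answer: M ≅ ℤ/4 ⊕ ℤ/8 ⊕ ℤ/8

Derivation:
rank_ℚ(R)=3; free=3−3=0
SNF(R) diag = [4, 8, 8] → torsion [4, 8, 8]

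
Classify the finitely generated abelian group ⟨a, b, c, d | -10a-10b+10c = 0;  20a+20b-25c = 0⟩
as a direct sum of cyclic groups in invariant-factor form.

rank_ℚ(R)=2; free=4−2=2
SNF(R) diag = [5, 10] → torsion [5, 10]

Answer: M ≅ ℤ^2 ⊕ ℤ/5 ⊕ ℤ/10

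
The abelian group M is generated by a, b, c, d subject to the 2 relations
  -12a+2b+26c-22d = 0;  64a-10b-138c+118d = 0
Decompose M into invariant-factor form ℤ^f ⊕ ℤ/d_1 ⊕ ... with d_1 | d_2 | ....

rank_ℚ(R)=2; free=4−2=2
SNF(R) diag = [2, 4] → torsion [2, 4]

Answer: M ≅ ℤ^2 ⊕ ℤ/2 ⊕ ℤ/4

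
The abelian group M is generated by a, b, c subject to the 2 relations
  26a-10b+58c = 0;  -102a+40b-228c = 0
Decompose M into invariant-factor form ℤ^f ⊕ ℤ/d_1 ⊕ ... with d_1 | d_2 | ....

Answer: M ≅ ℤ^1 ⊕ ℤ/2 ⊕ ℤ/2

Derivation:
rank_ℚ(R)=2; free=3−2=1
SNF(R) diag = [2, 2] → torsion [2, 2]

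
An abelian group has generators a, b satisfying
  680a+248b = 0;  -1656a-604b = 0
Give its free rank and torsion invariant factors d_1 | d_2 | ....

Answer: M ≅ ℤ/4 ⊕ ℤ/8

Derivation:
rank_ℚ(R)=2; free=2−2=0
SNF(R) diag = [4, 8] → torsion [4, 8]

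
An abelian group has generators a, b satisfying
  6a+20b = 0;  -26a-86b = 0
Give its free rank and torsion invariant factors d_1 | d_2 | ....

rank_ℚ(R)=2; free=2−2=0
SNF(R) diag = [2, 2] → torsion [2, 2]

Answer: M ≅ ℤ/2 ⊕ ℤ/2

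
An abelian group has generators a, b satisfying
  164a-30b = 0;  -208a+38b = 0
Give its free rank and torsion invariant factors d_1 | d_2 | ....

Answer: M ≅ ℤ/2 ⊕ ℤ/4

Derivation:
rank_ℚ(R)=2; free=2−2=0
SNF(R) diag = [2, 4] → torsion [2, 4]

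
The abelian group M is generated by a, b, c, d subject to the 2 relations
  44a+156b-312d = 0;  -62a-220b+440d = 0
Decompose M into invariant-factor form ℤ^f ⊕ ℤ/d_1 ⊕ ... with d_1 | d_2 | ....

Answer: M ≅ ℤ^2 ⊕ ℤ/2 ⊕ ℤ/4

Derivation:
rank_ℚ(R)=2; free=4−2=2
SNF(R) diag = [2, 4] → torsion [2, 4]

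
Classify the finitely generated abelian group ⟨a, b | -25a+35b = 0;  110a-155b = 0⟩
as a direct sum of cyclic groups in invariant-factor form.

rank_ℚ(R)=2; free=2−2=0
SNF(R) diag = [5, 5] → torsion [5, 5]

Answer: M ≅ ℤ/5 ⊕ ℤ/5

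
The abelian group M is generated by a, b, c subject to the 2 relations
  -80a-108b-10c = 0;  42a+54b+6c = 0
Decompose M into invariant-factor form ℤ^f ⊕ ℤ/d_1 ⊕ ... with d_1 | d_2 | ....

rank_ℚ(R)=2; free=3−2=1
SNF(R) diag = [2, 6] → torsion [2, 6]

Answer: M ≅ ℤ^1 ⊕ ℤ/2 ⊕ ℤ/6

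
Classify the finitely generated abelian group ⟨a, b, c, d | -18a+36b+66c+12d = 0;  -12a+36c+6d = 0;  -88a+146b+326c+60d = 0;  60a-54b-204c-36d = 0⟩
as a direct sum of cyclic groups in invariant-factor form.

Answer: M ≅ ℤ/2 ⊕ ℤ/6 ⊕ ℤ/6 ⊕ ℤ/18

Derivation:
rank_ℚ(R)=4; free=4−4=0
SNF(R) diag = [2, 6, 6, 18] → torsion [2, 6, 6, 18]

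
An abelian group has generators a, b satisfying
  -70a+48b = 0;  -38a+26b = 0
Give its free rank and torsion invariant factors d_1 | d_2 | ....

Answer: M ≅ ℤ/2 ⊕ ℤ/2

Derivation:
rank_ℚ(R)=2; free=2−2=0
SNF(R) diag = [2, 2] → torsion [2, 2]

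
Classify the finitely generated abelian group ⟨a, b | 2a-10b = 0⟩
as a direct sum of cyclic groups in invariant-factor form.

Answer: M ≅ ℤ^1 ⊕ ℤ/2

Derivation:
rank_ℚ(R)=1; free=2−1=1
SNF(R) diag = [2] → torsion [2]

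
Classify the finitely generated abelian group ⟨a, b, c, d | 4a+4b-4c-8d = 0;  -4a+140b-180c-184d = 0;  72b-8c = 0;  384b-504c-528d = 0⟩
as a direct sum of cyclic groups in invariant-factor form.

rank_ℚ(R)=4; free=4−4=0
SNF(R) diag = [4, 8, 24, 48] → torsion [4, 8, 24, 48]

Answer: M ≅ ℤ/4 ⊕ ℤ/8 ⊕ ℤ/24 ⊕ ℤ/48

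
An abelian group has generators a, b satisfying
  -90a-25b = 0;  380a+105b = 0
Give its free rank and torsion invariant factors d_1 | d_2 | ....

Answer: M ≅ ℤ/5 ⊕ ℤ/10

Derivation:
rank_ℚ(R)=2; free=2−2=0
SNF(R) diag = [5, 10] → torsion [5, 10]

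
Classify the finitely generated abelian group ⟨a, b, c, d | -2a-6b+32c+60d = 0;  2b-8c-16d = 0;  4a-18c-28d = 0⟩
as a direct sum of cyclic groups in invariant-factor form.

Answer: M ≅ ℤ^1 ⊕ ℤ/2 ⊕ ℤ/2 ⊕ ℤ/2

Derivation:
rank_ℚ(R)=3; free=4−3=1
SNF(R) diag = [2, 2, 2] → torsion [2, 2, 2]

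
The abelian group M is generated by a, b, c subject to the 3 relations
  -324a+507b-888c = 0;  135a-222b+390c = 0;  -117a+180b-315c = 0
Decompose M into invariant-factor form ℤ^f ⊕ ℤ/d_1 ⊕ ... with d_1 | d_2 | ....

Answer: M ≅ ℤ/3 ⊕ ℤ/9 ⊕ ℤ/9

Derivation:
rank_ℚ(R)=3; free=3−3=0
SNF(R) diag = [3, 9, 9] → torsion [3, 9, 9]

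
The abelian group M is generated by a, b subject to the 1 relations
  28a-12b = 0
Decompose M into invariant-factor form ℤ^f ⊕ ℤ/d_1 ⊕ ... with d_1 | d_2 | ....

rank_ℚ(R)=1; free=2−1=1
SNF(R) diag = [4] → torsion [4]

Answer: M ≅ ℤ^1 ⊕ ℤ/4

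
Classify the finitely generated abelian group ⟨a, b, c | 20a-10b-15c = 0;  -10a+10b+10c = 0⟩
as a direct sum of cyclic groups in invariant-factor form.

rank_ℚ(R)=2; free=3−2=1
SNF(R) diag = [5, 10] → torsion [5, 10]

Answer: M ≅ ℤ^1 ⊕ ℤ/5 ⊕ ℤ/10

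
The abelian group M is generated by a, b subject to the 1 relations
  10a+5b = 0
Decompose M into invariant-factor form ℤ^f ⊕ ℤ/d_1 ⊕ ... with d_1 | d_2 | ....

Answer: M ≅ ℤ^1 ⊕ ℤ/5

Derivation:
rank_ℚ(R)=1; free=2−1=1
SNF(R) diag = [5] → torsion [5]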